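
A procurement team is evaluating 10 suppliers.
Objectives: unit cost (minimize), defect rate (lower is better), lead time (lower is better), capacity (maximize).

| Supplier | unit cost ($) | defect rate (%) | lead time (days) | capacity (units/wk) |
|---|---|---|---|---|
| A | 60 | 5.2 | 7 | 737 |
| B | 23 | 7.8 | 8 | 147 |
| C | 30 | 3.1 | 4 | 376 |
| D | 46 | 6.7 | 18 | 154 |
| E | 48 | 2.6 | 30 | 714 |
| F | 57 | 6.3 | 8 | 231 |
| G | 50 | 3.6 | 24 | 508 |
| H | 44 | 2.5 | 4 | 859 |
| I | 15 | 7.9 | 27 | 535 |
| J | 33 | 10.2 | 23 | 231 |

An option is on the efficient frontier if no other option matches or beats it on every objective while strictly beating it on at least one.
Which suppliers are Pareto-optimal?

B, C, H, I

A: dominated by H (unit cost 44≤60, defect rate 2.5≤5.2, lead time 4≤7, capacity 859≥737).
B: not dominated.
C: not dominated.
D: dominated by C (unit cost 30≤46, defect rate 3.1≤6.7, lead time 4≤18, capacity 376≥154).
E: dominated by H (unit cost 44≤48, defect rate 2.5≤2.6, lead time 4≤30, capacity 859≥714).
F: dominated by C (unit cost 30≤57, defect rate 3.1≤6.3, lead time 4≤8, capacity 376≥231).
G: dominated by H (unit cost 44≤50, defect rate 2.5≤3.6, lead time 4≤24, capacity 859≥508).
H: not dominated (best defect rate).
I: not dominated (best unit cost).
J: dominated by C (unit cost 30≤33, defect rate 3.1≤10.2, lead time 4≤23, capacity 376≥231).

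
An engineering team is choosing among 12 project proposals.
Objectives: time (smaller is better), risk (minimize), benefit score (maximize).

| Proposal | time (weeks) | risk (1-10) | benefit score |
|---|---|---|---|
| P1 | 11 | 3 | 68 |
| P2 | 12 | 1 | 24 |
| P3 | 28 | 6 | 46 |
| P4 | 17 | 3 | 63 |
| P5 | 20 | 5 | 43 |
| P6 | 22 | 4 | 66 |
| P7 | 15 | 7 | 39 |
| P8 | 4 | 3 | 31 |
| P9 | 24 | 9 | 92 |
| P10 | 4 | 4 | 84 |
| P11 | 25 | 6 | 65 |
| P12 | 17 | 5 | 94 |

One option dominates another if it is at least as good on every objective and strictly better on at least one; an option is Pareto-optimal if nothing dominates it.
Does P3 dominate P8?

P3 vs P8: P3 is worse on time (28 vs 4), so it does not dominate P8.

No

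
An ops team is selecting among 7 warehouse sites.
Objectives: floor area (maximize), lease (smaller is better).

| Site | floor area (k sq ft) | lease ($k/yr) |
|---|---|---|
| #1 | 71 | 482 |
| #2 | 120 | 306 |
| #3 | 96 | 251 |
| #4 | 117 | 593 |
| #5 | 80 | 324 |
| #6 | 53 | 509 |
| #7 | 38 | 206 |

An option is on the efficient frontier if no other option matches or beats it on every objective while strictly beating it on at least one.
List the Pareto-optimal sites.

#2, #3, #7

#1: dominated by #2 (floor area 120≥71, lease 306≤482).
#2: not dominated (best floor area).
#3: not dominated.
#4: dominated by #2 (floor area 120≥117, lease 306≤593).
#5: dominated by #2 (floor area 120≥80, lease 306≤324).
#6: dominated by #1 (floor area 71≥53, lease 482≤509).
#7: not dominated (best lease).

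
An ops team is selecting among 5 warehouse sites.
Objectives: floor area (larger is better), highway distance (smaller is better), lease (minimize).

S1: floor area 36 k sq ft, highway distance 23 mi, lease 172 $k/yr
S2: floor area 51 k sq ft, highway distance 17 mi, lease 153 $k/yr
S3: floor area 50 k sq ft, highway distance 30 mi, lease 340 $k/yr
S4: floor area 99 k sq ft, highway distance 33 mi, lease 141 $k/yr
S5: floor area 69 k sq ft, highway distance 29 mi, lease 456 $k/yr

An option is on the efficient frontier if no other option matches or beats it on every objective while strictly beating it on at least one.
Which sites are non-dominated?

S2, S4, S5

S1: dominated by S2 (floor area 51≥36, highway distance 17≤23, lease 153≤172).
S2: not dominated (best highway distance).
S3: dominated by S2 (floor area 51≥50, highway distance 17≤30, lease 153≤340).
S4: not dominated (best floor area).
S5: not dominated.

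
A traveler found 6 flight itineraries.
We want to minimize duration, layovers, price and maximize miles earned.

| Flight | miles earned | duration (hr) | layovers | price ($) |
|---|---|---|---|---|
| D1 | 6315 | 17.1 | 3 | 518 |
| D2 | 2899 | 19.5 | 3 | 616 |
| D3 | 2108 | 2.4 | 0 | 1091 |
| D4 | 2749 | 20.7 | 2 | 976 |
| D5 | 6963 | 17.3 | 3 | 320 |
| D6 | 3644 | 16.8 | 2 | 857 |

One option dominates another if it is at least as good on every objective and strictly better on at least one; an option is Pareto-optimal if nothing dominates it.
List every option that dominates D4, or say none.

D6

D6: miles earned 3644≥2749, duration 16.8≤20.7, layovers 2≤2, price 857≤976 — dominates D4.
Others (D1, D2, D3, D5) are each worse than D4 on at least one objective.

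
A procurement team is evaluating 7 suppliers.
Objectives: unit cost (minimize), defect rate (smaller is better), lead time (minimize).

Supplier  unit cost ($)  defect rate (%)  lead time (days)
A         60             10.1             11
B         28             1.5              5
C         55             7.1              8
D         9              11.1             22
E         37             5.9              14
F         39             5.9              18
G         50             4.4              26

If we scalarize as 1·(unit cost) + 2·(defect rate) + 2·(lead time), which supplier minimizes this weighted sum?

B

A: 1·60 + 2·10.1 + 2·11 = 102.2
B: 1·28 + 2·1.5 + 2·5 = 41.0
C: 1·55 + 2·7.1 + 2·8 = 85.2
D: 1·9 + 2·11.1 + 2·22 = 75.2
E: 1·37 + 2·5.9 + 2·14 = 76.8
F: 1·39 + 2·5.9 + 2·18 = 86.8
G: 1·50 + 2·4.4 + 2·26 = 110.8
Lowest: B at 41.0.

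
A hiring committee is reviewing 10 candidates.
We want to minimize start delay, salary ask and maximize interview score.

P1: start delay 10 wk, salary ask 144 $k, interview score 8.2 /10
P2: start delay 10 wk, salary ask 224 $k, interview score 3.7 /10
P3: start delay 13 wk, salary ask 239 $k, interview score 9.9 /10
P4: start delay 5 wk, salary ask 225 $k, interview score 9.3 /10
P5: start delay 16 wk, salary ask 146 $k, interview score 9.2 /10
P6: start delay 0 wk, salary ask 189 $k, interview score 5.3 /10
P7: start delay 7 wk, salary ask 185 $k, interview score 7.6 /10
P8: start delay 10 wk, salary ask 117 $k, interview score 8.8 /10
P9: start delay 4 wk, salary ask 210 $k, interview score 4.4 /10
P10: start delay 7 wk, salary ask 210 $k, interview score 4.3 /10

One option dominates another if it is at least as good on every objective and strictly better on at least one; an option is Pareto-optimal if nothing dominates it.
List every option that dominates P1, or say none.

P8: start delay 10≤10, salary ask 117≤144, interview score 8.8≥8.2 — dominates P1.
Others (P2, P3, P4, P5, P6, P7, P9, P10) are each worse than P1 on at least one objective.

P8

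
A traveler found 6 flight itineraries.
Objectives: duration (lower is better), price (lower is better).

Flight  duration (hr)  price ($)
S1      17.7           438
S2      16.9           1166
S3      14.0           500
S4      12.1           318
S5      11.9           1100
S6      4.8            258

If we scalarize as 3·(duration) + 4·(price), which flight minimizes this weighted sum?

S6

S1: 3·17.7 + 4·438 = 1805.1
S2: 3·16.9 + 4·1166 = 4714.7
S3: 3·14.0 + 4·500 = 2042.0
S4: 3·12.1 + 4·318 = 1308.3
S5: 3·11.9 + 4·1100 = 4435.7
S6: 3·4.8 + 4·258 = 1046.4
Lowest: S6 at 1046.4.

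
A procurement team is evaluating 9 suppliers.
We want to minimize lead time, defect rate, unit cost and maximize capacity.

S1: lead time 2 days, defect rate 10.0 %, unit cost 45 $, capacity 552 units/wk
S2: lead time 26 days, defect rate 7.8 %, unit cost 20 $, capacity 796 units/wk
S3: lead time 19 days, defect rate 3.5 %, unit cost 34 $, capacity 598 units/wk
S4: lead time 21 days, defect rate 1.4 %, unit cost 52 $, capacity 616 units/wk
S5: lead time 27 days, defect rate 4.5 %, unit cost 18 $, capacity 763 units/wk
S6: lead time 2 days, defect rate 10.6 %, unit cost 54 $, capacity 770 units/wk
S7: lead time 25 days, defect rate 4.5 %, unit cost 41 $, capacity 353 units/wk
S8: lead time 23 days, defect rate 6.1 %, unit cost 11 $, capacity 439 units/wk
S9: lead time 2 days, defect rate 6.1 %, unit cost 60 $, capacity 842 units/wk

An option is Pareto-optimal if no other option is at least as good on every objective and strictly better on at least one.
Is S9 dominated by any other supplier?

S1: worse on defect rate (10.0 vs 6.1).
S2: worse on lead time (26 vs 2).
S3: worse on lead time (19 vs 2).
S4: worse on lead time (21 vs 2).
S5: worse on lead time (27 vs 2).
S6: worse on defect rate (10.6 vs 6.1).
S7: worse on lead time (25 vs 2).
S8: worse on lead time (23 vs 2).
No option is at least as good as S9 on every objective and strictly better on one.

No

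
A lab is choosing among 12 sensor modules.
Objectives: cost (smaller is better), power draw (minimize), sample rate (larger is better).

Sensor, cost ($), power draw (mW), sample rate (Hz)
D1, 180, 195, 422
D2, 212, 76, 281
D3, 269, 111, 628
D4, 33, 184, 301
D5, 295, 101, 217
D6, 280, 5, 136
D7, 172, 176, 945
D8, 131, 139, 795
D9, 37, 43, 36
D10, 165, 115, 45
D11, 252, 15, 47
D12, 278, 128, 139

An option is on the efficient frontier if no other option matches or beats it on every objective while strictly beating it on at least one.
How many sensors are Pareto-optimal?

D1: dominated by D7 (cost 172≤180, power draw 176≤195, sample rate 945≥422).
D2: not dominated.
D3: not dominated.
D4: not dominated (best cost).
D5: dominated by D2 (cost 212≤295, power draw 76≤101, sample rate 281≥217).
D6: not dominated (best power draw).
D7: not dominated (best sample rate).
D8: not dominated.
D9: not dominated.
D10: not dominated.
D11: not dominated.
D12: dominated by D2 (cost 212≤278, power draw 76≤128, sample rate 281≥139).
Pareto-optimal: D2, D3, D4, D6, D7, D8, D9, D10, D11 → 9.

9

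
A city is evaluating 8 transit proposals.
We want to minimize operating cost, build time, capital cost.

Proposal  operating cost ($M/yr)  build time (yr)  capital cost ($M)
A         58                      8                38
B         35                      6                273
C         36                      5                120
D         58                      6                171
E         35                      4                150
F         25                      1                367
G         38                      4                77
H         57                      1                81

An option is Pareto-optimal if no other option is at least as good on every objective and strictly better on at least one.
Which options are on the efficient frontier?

A: not dominated (best capital cost).
B: dominated by E (operating cost 35≤35, build time 4≤6, capital cost 150≤273).
C: not dominated.
D: dominated by C (operating cost 36≤58, build time 5≤6, capital cost 120≤171).
E: not dominated.
F: not dominated (best operating cost).
G: not dominated.
H: not dominated.

A, C, E, F, G, H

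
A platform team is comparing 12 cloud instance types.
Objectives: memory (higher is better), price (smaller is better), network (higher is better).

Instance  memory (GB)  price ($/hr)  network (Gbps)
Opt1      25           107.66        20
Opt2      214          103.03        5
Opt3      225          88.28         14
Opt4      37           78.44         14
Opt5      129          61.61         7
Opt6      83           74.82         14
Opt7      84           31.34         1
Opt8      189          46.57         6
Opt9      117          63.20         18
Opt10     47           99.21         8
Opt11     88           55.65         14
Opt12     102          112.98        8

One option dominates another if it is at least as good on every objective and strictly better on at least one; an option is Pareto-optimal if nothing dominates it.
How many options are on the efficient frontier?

Opt1: not dominated (best network).
Opt2: dominated by Opt3 (memory 225≥214, price 88.28≤103.03, network 14≥5).
Opt3: not dominated (best memory).
Opt4: dominated by Opt6 (memory 83≥37, price 74.82≤78.44, network 14≥14).
Opt5: not dominated.
Opt6: dominated by Opt9 (memory 117≥83, price 63.20≤74.82, network 18≥14).
Opt7: not dominated (best price).
Opt8: not dominated.
Opt9: not dominated.
Opt10: dominated by Opt3 (memory 225≥47, price 88.28≤99.21, network 14≥8).
Opt11: not dominated.
Opt12: dominated by Opt3 (memory 225≥102, price 88.28≤112.98, network 14≥8).
Pareto-optimal: Opt1, Opt3, Opt5, Opt7, Opt8, Opt9, Opt11 → 7.

7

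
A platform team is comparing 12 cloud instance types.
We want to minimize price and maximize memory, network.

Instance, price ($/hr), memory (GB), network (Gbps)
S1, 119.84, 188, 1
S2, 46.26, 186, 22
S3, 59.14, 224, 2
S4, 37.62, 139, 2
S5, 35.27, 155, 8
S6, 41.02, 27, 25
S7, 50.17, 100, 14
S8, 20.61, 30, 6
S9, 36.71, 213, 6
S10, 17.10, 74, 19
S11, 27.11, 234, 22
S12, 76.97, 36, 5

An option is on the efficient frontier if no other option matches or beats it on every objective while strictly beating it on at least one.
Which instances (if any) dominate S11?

none

S1: worse on price (119.84 vs 27.11).
S2: worse on price (46.26 vs 27.11).
S3: worse on price (59.14 vs 27.11).
S4: worse on price (37.62 vs 27.11).
S5: worse on price (35.27 vs 27.11).
S6: worse on price (41.02 vs 27.11).
S7: worse on price (50.17 vs 27.11).
S8: worse on memory (30 vs 234).
S9: worse on price (36.71 vs 27.11).
S10: worse on memory (74 vs 234).
S12: worse on price (76.97 vs 27.11).
No option dominates S11.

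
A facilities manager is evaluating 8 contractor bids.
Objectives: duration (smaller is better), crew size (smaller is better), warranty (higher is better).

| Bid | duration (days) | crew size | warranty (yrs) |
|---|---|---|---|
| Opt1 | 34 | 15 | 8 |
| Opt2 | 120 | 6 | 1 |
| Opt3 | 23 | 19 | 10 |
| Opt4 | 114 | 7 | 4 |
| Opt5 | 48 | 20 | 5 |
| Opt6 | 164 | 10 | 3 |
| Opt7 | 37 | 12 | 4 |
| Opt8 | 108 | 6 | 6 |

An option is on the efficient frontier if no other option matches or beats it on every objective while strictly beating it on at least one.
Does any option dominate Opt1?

Opt2: worse on duration (120 vs 34).
Opt3: worse on crew size (19 vs 15).
Opt4: worse on duration (114 vs 34).
Opt5: worse on duration (48 vs 34).
Opt6: worse on duration (164 vs 34).
Opt7: worse on duration (37 vs 34).
Opt8: worse on duration (108 vs 34).
No option is at least as good as Opt1 on every objective and strictly better on one.

No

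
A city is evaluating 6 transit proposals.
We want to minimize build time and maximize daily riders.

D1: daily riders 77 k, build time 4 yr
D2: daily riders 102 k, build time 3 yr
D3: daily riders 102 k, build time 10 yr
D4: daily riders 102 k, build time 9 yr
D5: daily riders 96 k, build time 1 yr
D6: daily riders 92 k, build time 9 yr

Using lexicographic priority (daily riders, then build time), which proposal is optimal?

First maximize daily riders: best is 102, kept {D2, D3, D4}.
Then minimize build time: best is 3, kept {D2}.

D2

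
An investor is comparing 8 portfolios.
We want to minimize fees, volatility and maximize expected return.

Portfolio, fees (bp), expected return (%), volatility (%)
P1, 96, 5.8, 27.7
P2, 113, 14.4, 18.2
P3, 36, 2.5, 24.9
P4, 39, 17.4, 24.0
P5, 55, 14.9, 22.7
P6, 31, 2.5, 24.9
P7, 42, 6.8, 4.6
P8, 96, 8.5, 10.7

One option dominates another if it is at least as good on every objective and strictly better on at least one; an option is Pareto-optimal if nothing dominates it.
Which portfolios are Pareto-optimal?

P1: dominated by P4 (fees 39≤96, expected return 17.4≥5.8, volatility 24.0≤27.7).
P2: not dominated.
P3: dominated by P6 (fees 31≤36, expected return 2.5≥2.5, volatility 24.9≤24.9).
P4: not dominated (best expected return).
P5: not dominated.
P6: not dominated (best fees).
P7: not dominated (best volatility).
P8: not dominated.

P2, P4, P5, P6, P7, P8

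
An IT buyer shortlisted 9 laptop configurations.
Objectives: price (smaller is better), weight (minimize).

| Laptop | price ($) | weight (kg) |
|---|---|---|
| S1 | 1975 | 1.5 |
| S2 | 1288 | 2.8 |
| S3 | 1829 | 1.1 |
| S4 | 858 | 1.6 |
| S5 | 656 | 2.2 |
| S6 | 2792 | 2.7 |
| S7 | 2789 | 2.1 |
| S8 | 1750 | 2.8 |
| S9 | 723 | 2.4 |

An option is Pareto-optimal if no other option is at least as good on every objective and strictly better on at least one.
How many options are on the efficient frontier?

3

S1: dominated by S3 (price 1829≤1975, weight 1.1≤1.5).
S2: dominated by S4 (price 858≤1288, weight 1.6≤2.8).
S3: not dominated (best weight).
S4: not dominated.
S5: not dominated (best price).
S6: dominated by S1 (price 1975≤2792, weight 1.5≤2.7).
S7: dominated by S1 (price 1975≤2789, weight 1.5≤2.1).
S8: dominated by S2 (price 1288≤1750, weight 2.8≤2.8).
S9: dominated by S5 (price 656≤723, weight 2.2≤2.4).
Pareto-optimal: S3, S4, S5 → 3.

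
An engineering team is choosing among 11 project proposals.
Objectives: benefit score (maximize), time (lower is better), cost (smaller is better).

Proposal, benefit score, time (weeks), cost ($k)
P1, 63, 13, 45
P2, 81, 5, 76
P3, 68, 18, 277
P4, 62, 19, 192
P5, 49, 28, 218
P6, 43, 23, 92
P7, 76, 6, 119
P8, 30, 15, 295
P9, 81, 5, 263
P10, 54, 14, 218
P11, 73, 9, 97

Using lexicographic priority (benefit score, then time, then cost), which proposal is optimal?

First maximize benefit score: best is 81, kept {P2, P9}.
Then minimize time: best is 5, kept {P2, P9}.
Then minimize cost: best is 76, kept {P2}.

P2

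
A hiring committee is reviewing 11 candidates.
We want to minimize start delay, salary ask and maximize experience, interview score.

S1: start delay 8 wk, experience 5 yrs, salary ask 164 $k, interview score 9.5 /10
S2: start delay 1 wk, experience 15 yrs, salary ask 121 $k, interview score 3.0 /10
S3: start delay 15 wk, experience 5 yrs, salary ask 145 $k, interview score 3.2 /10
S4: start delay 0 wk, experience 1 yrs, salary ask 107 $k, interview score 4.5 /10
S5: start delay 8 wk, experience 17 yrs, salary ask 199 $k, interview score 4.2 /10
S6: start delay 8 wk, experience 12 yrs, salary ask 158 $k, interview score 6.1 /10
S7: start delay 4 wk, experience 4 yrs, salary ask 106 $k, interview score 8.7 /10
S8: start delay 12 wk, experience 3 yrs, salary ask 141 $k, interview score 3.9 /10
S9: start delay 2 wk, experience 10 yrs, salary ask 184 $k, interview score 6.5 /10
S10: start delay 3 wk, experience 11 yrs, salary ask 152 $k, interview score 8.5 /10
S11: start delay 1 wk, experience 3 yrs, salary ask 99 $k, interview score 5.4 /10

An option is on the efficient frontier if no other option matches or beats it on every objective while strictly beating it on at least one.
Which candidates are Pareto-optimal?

S1: not dominated (best interview score).
S2: not dominated.
S3: not dominated.
S4: not dominated (best start delay).
S5: not dominated (best experience).
S6: not dominated.
S7: not dominated.
S8: dominated by S7 (start delay 4≤12, experience 4≥3, salary ask 106≤141, interview score 8.7≥3.9).
S9: not dominated.
S10: not dominated.
S11: not dominated (best salary ask).

S1, S2, S3, S4, S5, S6, S7, S9, S10, S11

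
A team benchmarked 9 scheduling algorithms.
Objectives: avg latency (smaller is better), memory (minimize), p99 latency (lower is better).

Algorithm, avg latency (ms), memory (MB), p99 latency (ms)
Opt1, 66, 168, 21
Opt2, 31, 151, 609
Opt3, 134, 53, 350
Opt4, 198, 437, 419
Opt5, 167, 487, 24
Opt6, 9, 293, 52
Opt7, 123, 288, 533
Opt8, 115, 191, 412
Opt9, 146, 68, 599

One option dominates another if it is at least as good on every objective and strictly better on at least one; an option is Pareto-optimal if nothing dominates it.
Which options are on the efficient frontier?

Opt1, Opt2, Opt3, Opt6

Opt1: not dominated (best p99 latency).
Opt2: not dominated.
Opt3: not dominated (best memory).
Opt4: dominated by Opt1 (avg latency 66≤198, memory 168≤437, p99 latency 21≤419).
Opt5: dominated by Opt1 (avg latency 66≤167, memory 168≤487, p99 latency 21≤24).
Opt6: not dominated (best avg latency).
Opt7: dominated by Opt1 (avg latency 66≤123, memory 168≤288, p99 latency 21≤533).
Opt8: dominated by Opt1 (avg latency 66≤115, memory 168≤191, p99 latency 21≤412).
Opt9: dominated by Opt3 (avg latency 134≤146, memory 53≤68, p99 latency 350≤599).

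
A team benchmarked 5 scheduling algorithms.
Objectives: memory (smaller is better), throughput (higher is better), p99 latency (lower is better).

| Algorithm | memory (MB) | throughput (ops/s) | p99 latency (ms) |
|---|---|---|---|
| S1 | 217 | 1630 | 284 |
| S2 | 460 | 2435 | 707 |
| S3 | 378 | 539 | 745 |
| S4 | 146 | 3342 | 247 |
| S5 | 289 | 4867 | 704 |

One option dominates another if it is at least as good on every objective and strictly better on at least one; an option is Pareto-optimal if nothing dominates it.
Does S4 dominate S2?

S4 vs S2: memory 146≤460, throughput 3342≥2435, p99 latency 247≤707 — S4 is at least as good on every objective with at least one strict improvement.

Yes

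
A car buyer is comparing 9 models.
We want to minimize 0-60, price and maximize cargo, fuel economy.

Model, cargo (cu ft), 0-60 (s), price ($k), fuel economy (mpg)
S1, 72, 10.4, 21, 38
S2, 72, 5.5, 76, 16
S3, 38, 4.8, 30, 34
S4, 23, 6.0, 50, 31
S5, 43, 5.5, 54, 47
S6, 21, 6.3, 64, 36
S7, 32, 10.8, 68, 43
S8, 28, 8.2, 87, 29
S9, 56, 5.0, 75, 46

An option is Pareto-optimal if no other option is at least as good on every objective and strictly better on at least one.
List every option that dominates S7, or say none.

S5: cargo 43≥32, 0-60 5.5≤10.8, price 54≤68, fuel economy 47≥43 — dominates S7.
Others (S1, S2, S3, S4, S6, S8, S9) are each worse than S7 on at least one objective.

S5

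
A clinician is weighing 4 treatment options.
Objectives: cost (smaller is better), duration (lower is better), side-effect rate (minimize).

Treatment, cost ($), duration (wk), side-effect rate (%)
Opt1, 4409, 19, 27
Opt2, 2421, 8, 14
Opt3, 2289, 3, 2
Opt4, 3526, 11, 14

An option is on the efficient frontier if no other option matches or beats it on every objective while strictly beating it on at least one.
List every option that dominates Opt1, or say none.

Opt2: cost 2421≤4409, duration 8≤19, side-effect rate 14≤27 — dominates Opt1.
Opt3: cost 2289≤4409, duration 3≤19, side-effect rate 2≤27 — dominates Opt1.
Opt4: cost 3526≤4409, duration 11≤19, side-effect rate 14≤27 — dominates Opt1.

Opt2, Opt3, Opt4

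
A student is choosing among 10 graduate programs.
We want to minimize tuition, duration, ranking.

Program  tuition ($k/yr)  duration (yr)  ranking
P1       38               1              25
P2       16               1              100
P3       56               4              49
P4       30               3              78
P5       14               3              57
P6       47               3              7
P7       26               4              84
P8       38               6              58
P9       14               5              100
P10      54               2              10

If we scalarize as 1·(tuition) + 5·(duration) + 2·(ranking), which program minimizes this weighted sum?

P1: 1·38 + 5·1 + 2·25 = 93
P2: 1·16 + 5·1 + 2·100 = 221
P3: 1·56 + 5·4 + 2·49 = 174
P4: 1·30 + 5·3 + 2·78 = 201
P5: 1·14 + 5·3 + 2·57 = 143
P6: 1·47 + 5·3 + 2·7 = 76
P7: 1·26 + 5·4 + 2·84 = 214
P8: 1·38 + 5·6 + 2·58 = 184
P9: 1·14 + 5·5 + 2·100 = 239
P10: 1·54 + 5·2 + 2·10 = 84
Lowest: P6 at 76.

P6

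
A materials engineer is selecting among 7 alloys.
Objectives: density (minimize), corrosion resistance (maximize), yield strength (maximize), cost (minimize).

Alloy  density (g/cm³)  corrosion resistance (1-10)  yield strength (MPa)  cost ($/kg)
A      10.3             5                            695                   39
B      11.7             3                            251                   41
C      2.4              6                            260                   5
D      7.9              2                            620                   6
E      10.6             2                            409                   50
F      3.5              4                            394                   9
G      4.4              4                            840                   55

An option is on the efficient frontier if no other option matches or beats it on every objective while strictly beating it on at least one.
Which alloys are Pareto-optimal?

A, C, D, F, G

A: not dominated.
B: dominated by A (density 10.3≤11.7, corrosion resistance 5≥3, yield strength 695≥251, cost 39≤41).
C: not dominated (best density).
D: not dominated.
E: dominated by A (density 10.3≤10.6, corrosion resistance 5≥2, yield strength 695≥409, cost 39≤50).
F: not dominated.
G: not dominated (best yield strength).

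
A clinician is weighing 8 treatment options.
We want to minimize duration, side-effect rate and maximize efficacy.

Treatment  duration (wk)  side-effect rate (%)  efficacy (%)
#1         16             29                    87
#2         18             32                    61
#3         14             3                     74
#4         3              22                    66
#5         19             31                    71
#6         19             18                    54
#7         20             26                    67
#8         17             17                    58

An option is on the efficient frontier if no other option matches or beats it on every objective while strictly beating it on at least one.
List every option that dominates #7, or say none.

#3: duration 14≤20, side-effect rate 3≤26, efficacy 74≥67 — dominates #7.
Others (#1, #2, #4, #5, #6, #8) are each worse than #7 on at least one objective.

#3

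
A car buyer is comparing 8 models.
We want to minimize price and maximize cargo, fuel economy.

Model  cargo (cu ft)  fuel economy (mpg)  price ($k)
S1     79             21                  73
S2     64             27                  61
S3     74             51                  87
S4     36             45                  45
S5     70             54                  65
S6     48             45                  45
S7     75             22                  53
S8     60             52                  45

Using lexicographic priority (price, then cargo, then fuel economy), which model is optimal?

First minimize price: best is 45, kept {S4, S6, S8}.
Then maximize cargo: best is 60, kept {S8}.

S8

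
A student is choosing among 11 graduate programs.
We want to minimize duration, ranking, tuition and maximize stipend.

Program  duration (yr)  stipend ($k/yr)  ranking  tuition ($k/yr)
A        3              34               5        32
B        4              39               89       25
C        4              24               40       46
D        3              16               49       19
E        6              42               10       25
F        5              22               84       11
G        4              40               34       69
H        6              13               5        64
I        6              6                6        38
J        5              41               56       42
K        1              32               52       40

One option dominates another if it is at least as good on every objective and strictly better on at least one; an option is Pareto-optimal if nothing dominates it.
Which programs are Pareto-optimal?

A, B, D, E, F, G, J, K

A: not dominated.
B: not dominated.
C: dominated by A (duration 3≤4, stipend 34≥24, ranking 5≤40, tuition 32≤46).
D: not dominated.
E: not dominated (best stipend).
F: not dominated (best tuition).
G: not dominated.
H: dominated by A (duration 3≤6, stipend 34≥13, ranking 5≤5, tuition 32≤64).
I: dominated by A (duration 3≤6, stipend 34≥6, ranking 5≤6, tuition 32≤38).
J: not dominated.
K: not dominated (best duration).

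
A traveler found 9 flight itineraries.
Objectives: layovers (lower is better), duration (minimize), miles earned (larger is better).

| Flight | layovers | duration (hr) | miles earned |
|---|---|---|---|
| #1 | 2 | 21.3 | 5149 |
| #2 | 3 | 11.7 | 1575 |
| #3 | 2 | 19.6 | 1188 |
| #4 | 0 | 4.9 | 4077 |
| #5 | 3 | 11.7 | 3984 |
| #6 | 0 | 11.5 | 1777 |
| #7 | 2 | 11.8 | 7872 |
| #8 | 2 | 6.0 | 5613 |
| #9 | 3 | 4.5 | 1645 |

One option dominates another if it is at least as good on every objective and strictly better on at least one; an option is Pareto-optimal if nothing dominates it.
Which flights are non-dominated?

#4, #7, #8, #9

#1: dominated by #7 (layovers 2≤2, duration 11.8≤21.3, miles earned 7872≥5149).
#2: dominated by #4 (layovers 0≤3, duration 4.9≤11.7, miles earned 4077≥1575).
#3: dominated by #4 (layovers 0≤2, duration 4.9≤19.6, miles earned 4077≥1188).
#4: not dominated.
#5: dominated by #4 (layovers 0≤3, duration 4.9≤11.7, miles earned 4077≥3984).
#6: dominated by #4 (layovers 0≤0, duration 4.9≤11.5, miles earned 4077≥1777).
#7: not dominated (best miles earned).
#8: not dominated.
#9: not dominated (best duration).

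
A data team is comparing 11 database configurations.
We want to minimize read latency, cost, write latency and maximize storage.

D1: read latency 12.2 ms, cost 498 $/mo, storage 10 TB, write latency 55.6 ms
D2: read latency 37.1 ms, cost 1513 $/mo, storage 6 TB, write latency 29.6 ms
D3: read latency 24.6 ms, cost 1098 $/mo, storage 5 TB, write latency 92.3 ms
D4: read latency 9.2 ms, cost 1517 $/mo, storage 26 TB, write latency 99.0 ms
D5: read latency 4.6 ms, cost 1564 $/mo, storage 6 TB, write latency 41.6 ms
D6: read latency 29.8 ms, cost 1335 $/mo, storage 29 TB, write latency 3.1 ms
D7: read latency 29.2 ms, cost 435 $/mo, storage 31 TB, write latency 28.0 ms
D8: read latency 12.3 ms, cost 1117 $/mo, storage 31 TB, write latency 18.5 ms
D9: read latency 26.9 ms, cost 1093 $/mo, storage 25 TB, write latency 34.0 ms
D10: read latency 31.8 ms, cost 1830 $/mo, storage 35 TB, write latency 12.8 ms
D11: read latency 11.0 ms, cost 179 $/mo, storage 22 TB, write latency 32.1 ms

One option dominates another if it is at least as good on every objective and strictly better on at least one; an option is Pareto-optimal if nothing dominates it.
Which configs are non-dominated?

D4, D5, D6, D7, D8, D9, D10, D11

D1: dominated by D11 (read latency 11.0≤12.2, cost 179≤498, storage 22≥10, write latency 32.1≤55.6).
D2: dominated by D6 (read latency 29.8≤37.1, cost 1335≤1513, storage 29≥6, write latency 3.1≤29.6).
D3: dominated by D1 (read latency 12.2≤24.6, cost 498≤1098, storage 10≥5, write latency 55.6≤92.3).
D4: not dominated.
D5: not dominated (best read latency).
D6: not dominated (best write latency).
D7: not dominated.
D8: not dominated.
D9: not dominated.
D10: not dominated (best storage).
D11: not dominated (best cost).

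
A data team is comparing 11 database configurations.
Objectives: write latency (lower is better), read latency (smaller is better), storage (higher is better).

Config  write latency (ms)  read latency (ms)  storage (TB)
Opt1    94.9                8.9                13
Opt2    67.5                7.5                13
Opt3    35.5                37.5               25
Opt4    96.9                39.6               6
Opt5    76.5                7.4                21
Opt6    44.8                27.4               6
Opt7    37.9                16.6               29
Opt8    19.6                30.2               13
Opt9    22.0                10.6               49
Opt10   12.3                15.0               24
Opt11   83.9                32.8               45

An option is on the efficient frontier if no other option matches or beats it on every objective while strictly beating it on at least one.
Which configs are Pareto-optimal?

Opt1: dominated by Opt2 (write latency 67.5≤94.9, read latency 7.5≤8.9, storage 13≥13).
Opt2: not dominated.
Opt3: dominated by Opt9 (write latency 22.0≤35.5, read latency 10.6≤37.5, storage 49≥25).
Opt4: dominated by Opt1 (write latency 94.9≤96.9, read latency 8.9≤39.6, storage 13≥6).
Opt5: not dominated (best read latency).
Opt6: dominated by Opt7 (write latency 37.9≤44.8, read latency 16.6≤27.4, storage 29≥6).
Opt7: dominated by Opt9 (write latency 22.0≤37.9, read latency 10.6≤16.6, storage 49≥29).
Opt8: dominated by Opt10 (write latency 12.3≤19.6, read latency 15.0≤30.2, storage 24≥13).
Opt9: not dominated (best storage).
Opt10: not dominated (best write latency).
Opt11: dominated by Opt9 (write latency 22.0≤83.9, read latency 10.6≤32.8, storage 49≥45).

Opt2, Opt5, Opt9, Opt10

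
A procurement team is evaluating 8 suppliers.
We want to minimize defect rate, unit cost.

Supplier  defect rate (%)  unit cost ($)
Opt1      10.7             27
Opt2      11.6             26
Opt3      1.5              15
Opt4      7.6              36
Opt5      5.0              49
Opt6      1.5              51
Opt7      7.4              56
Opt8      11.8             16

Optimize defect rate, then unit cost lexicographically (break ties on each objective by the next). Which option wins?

First minimize defect rate: best is 1.5, kept {Opt3, Opt6}.
Then minimize unit cost: best is 15, kept {Opt3}.

Opt3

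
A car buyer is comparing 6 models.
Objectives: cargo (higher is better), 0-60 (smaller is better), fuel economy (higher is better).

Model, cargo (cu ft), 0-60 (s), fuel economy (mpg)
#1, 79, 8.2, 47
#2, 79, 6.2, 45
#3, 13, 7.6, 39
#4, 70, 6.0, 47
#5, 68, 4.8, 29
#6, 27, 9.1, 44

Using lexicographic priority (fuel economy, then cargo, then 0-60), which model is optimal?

First maximize fuel economy: best is 47, kept {#1, #4}.
Then maximize cargo: best is 79, kept {#1}.

#1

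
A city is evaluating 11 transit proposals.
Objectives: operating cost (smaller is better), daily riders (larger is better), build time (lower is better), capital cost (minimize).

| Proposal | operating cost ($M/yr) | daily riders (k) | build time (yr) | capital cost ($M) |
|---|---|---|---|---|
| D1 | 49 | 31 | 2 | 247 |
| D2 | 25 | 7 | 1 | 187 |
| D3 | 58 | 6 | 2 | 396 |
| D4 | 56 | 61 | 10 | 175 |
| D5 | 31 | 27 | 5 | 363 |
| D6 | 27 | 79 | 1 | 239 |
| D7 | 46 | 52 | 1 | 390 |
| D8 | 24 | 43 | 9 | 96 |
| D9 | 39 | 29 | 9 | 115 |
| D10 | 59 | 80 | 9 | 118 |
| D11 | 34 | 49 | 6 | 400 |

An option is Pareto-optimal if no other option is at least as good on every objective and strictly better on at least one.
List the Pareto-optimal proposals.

D1: dominated by D6 (operating cost 27≤49, daily riders 79≥31, build time 1≤2, capital cost 239≤247).
D2: not dominated.
D3: dominated by D1 (operating cost 49≤58, daily riders 31≥6, build time 2≤2, capital cost 247≤396).
D4: not dominated.
D5: dominated by D6 (operating cost 27≤31, daily riders 79≥27, build time 1≤5, capital cost 239≤363).
D6: not dominated.
D7: dominated by D6 (operating cost 27≤46, daily riders 79≥52, build time 1≤1, capital cost 239≤390).
D8: not dominated (best operating cost).
D9: dominated by D8 (operating cost 24≤39, daily riders 43≥29, build time 9≤9, capital cost 96≤115).
D10: not dominated (best daily riders).
D11: dominated by D6 (operating cost 27≤34, daily riders 79≥49, build time 1≤6, capital cost 239≤400).

D2, D4, D6, D8, D10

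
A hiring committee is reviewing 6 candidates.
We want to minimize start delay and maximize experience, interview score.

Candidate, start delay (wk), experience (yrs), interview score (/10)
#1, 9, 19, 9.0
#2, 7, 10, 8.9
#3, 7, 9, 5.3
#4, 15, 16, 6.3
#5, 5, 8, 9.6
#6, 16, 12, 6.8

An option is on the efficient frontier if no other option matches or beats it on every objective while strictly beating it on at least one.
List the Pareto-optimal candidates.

#1: not dominated (best experience).
#2: not dominated.
#3: dominated by #2 (start delay 7≤7, experience 10≥9, interview score 8.9≥5.3).
#4: dominated by #1 (start delay 9≤15, experience 19≥16, interview score 9.0≥6.3).
#5: not dominated (best start delay).
#6: dominated by #1 (start delay 9≤16, experience 19≥12, interview score 9.0≥6.8).

#1, #2, #5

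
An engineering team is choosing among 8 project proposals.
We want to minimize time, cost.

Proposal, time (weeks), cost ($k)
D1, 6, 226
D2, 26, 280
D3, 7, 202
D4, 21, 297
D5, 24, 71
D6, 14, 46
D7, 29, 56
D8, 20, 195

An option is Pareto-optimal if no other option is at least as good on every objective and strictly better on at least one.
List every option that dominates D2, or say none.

D1, D3, D5, D6, D8

D1: time 6≤26, cost 226≤280 — dominates D2.
D3: time 7≤26, cost 202≤280 — dominates D2.
D5: time 24≤26, cost 71≤280 — dominates D2.
D6: time 14≤26, cost 46≤280 — dominates D2.
D8: time 20≤26, cost 195≤280 — dominates D2.
Others (D4, D7) are each worse than D2 on at least one objective.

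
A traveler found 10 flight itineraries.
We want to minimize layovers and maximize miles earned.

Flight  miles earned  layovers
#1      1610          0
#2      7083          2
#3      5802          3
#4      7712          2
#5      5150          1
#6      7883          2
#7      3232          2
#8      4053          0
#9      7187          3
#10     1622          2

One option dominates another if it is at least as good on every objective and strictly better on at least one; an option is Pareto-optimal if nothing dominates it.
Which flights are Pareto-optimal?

#1: dominated by #8 (miles earned 4053≥1610, layovers 0≤0).
#2: dominated by #4 (miles earned 7712≥7083, layovers 2≤2).
#3: dominated by #2 (miles earned 7083≥5802, layovers 2≤3).
#4: dominated by #6 (miles earned 7883≥7712, layovers 2≤2).
#5: not dominated.
#6: not dominated (best miles earned).
#7: dominated by #2 (miles earned 7083≥3232, layovers 2≤2).
#8: not dominated.
#9: dominated by #4 (miles earned 7712≥7187, layovers 2≤3).
#10: dominated by #2 (miles earned 7083≥1622, layovers 2≤2).

#5, #6, #8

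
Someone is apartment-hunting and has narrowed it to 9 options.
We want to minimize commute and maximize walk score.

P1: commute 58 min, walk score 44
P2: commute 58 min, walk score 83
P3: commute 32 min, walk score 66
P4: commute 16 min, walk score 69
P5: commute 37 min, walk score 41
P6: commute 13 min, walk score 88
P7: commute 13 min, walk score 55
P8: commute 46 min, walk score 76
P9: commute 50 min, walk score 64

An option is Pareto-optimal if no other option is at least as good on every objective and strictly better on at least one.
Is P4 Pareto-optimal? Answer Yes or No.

No

P6 vs P4: commute 13≤16, walk score 88≥69 — P6 is at least as good on every objective and strictly better on at least one, so P6 dominates P4.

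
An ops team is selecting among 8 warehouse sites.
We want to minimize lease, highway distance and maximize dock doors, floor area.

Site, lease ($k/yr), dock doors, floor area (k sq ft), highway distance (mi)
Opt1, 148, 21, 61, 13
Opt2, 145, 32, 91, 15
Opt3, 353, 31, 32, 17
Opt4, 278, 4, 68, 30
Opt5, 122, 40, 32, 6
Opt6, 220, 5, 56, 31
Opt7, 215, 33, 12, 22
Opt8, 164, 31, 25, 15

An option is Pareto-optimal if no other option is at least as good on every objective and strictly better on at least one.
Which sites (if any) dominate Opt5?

Opt1: worse on lease (148 vs 122).
Opt2: worse on lease (145 vs 122).
Opt3: worse on lease (353 vs 122).
Opt4: worse on lease (278 vs 122).
Opt6: worse on lease (220 vs 122).
Opt7: worse on lease (215 vs 122).
Opt8: worse on lease (164 vs 122).
No option dominates Opt5.

none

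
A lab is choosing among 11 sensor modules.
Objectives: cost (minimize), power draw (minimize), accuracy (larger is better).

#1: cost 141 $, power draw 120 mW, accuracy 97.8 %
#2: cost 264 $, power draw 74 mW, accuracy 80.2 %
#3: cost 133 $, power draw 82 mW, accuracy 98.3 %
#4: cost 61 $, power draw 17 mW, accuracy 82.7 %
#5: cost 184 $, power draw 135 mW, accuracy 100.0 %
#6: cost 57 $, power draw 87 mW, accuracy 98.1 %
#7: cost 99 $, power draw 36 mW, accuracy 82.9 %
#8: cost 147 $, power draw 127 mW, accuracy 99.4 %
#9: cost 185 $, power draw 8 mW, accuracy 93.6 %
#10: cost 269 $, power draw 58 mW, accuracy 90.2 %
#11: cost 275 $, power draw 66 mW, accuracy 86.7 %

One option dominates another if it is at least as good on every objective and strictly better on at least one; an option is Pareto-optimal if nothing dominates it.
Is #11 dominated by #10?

Yes

#10 vs #11: cost 269≤275, power draw 58≤66, accuracy 90.2≥86.7 — #10 is at least as good on every objective with at least one strict improvement.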